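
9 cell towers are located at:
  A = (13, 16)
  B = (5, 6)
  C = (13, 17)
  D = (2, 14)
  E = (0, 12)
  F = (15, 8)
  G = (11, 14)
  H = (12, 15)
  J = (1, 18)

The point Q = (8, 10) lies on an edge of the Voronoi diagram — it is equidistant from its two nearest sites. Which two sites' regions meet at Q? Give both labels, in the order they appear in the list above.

B and G

Squared distances from Q to each site:
|QA|² = 25 + 36 = 61
|QB|² = 9 + 16 = 25
|QC|² = 25 + 49 = 74
|QD|² = 36 + 16 = 52
|QE|² = 64 + 4 = 68
|QF|² = 49 + 4 = 53
|QG|² = 9 + 16 = 25
|QH|² = 16 + 25 = 41
|QJ|² = 49 + 64 = 113
Q is equidistant from B and G (both at squared distance 25), and every other site is strictly farther — so Q lies on the B–G Voronoi edge.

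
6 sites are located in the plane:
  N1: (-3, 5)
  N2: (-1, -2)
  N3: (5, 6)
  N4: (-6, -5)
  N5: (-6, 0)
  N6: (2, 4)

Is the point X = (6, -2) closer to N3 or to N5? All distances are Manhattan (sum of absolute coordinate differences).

d(X,N3) = |6−5| + |-2−6| = 1 + 8 = 9
d(X,N5) = |6−(-6)| + |-2−0| = 12 + 2 = 14
9 < 14, so N3 is closer.

N3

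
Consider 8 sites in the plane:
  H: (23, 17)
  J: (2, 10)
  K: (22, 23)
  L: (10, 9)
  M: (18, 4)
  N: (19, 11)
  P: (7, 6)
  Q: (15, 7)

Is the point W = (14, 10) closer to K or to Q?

Q

Compare squared distances:
|WK|² = (14−22)² + (10−23)² = 64 + 169 = 233
|WQ|² = (14−15)² + (10−7)² = 1 + 9 = 10
233 > 10, so Q is closer.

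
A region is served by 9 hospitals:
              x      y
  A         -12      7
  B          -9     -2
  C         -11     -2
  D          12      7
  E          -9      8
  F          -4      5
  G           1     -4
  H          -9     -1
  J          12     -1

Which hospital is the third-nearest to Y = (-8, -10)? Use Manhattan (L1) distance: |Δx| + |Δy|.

d(Y,A) = |-8−(-12)| + |-10−7| = 4 + 17 = 21
d(Y,B) = |-8−(-9)| + |-10−(-2)| = 1 + 8 = 9
d(Y,C) = |-8−(-11)| + |-10−(-2)| = 3 + 8 = 11
d(Y,D) = |-8−12| + |-10−7| = 20 + 17 = 37
d(Y,E) = |-8−(-9)| + |-10−8| = 1 + 18 = 19
d(Y,F) = |-8−(-4)| + |-10−5| = 4 + 15 = 19
d(Y,G) = |-8−1| + |-10−(-4)| = 9 + 6 = 15
d(Y,H) = |-8−(-9)| + |-10−(-1)| = 1 + 9 = 10
d(Y,J) = |-8−12| + |-10−(-1)| = 20 + 9 = 29
Sorted ascending: B, H, C, G, … — the third-nearest is C.

C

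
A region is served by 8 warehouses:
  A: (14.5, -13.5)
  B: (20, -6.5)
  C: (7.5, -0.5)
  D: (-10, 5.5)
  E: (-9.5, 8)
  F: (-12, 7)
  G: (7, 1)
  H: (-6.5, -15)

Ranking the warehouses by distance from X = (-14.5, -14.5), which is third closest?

Since √ is increasing, it suffices to compare squared distances:
|XA|² = (-14.5−14.5)² + (-14.5−(-13.5))² = 841 + 1 = 842
|XB|² = (-14.5−20)² + (-14.5−(-6.5))² = 1190.25 + 64 = 1254.25
|XC|² = (-14.5−7.5)² + (-14.5−(-0.5))² = 484 + 196 = 680
|XD|² = (-14.5−(-10))² + (-14.5−5.5)² = 20.25 + 400 = 420.25
|XE|² = (-14.5−(-9.5))² + (-14.5−8)² = 25 + 506.25 = 531.25
|XF|² = (-14.5−(-12))² + (-14.5−7)² = 6.25 + 462.25 = 468.5
|XG|² = (-14.5−7)² + (-14.5−1)² = 462.25 + 240.25 = 702.5
|XH|² = (-14.5−(-6.5))² + (-14.5−(-15))² = 64 + 0.25 = 64.25
Sorted ascending: H, D, F, E, … — the third-nearest is F.

F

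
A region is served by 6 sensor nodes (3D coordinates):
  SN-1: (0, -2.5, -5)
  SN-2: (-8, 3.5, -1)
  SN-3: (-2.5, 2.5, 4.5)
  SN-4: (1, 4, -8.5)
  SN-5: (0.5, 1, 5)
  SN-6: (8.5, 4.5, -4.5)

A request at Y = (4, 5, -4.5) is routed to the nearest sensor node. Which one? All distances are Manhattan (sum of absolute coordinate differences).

SN-6

d(Y, SN-1) = |4−0| + |5−(-2.5)| + |-4.5−(-5)| = 4 + 7.5 + 0.5 = 12
d(Y, SN-2) = |4−(-8)| + |5−3.5| + |-4.5−(-1)| = 12 + 1.5 + 3.5 = 17
d(Y, SN-3) = |4−(-2.5)| + |5−2.5| + |-4.5−4.5| = 6.5 + 2.5 + 9 = 18
d(Y, SN-4) = |4−1| + |5−4| + |-4.5−(-8.5)| = 3 + 1 + 4 = 8
d(Y, SN-5) = |4−0.5| + |5−1| + |-4.5−5| = 3.5 + 4 + 9.5 = 17
d(Y, SN-6) = |4−8.5| + |5−4.5| + |-4.5−(-4.5)| = 4.5 + 0.5 + 0 = 5
SN-6 is nearest.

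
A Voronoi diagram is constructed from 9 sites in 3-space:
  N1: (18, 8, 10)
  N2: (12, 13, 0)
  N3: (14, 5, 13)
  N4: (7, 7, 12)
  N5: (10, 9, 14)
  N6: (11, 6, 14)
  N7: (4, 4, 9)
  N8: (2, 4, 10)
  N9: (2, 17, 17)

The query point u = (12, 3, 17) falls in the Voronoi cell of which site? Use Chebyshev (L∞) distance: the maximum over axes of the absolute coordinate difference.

d(u,N1) = max(6, 5, 7) = 7
d(u,N2) = max(0, 10, 17) = 17
d(u,N3) = max(2, 2, 4) = 4
d(u,N4) = max(5, 4, 5) = 5
d(u,N5) = max(2, 6, 3) = 6
d(u,N6) = max(1, 3, 3) = 3
d(u,N7) = max(8, 1, 8) = 8
d(u,N8) = max(10, 1, 7) = 10
d(u,N9) = max(10, 14, 0) = 14
The smallest is to N6, so u lies in the Voronoi region of N6.

N6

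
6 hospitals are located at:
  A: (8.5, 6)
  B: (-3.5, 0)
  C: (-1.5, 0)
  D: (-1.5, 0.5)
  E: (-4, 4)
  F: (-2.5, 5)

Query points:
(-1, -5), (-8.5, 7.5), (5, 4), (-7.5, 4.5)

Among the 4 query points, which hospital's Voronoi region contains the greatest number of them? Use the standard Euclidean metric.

(-1, -5) — d² to each: A:211.25, B:31.25, C:25.25, D:30.5, E:90, F:102.25 → nearest is C
(-8.5, 7.5) — d² to each: A:291.25, B:81.25, C:105.25, D:98, E:32.5, F:42.25 → nearest is E
(5, 4) — d² to each: A:16.25, B:88.25, C:58.25, D:54.5, E:81, F:57.25 → nearest is A
(-7.5, 4.5) — d² to each: A:258.25, B:36.25, C:56.25, D:52, E:12.5, F:25.25 → nearest is E
Tally — A:1, C:1, E:2. E captures the most (2).

E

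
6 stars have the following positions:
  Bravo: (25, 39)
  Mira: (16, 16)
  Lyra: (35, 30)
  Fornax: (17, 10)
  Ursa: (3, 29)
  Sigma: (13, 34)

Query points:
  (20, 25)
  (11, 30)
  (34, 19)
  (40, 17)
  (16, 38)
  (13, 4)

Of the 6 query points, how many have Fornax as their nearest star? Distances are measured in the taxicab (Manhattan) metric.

1

(20, 25) — d to each: Bravo:19, Mira:13, Lyra:20, Fornax:18, Ursa:21, Sigma:16 → nearest is Mira
(11, 30) — d to each: Bravo:23, Mira:19, Lyra:24, Fornax:26, Ursa:9, Sigma:6 → nearest is Sigma
(34, 19) — d to each: Bravo:29, Mira:21, Lyra:12, Fornax:26, Ursa:41, Sigma:36 → nearest is Lyra
(40, 17) — d to each: Bravo:37, Mira:25, Lyra:18, Fornax:30, Ursa:49, Sigma:44 → nearest is Lyra
(16, 38) — d to each: Bravo:10, Mira:22, Lyra:27, Fornax:29, Ursa:22, Sigma:7 → nearest is Sigma
(13, 4) — d to each: Bravo:47, Mira:15, Lyra:48, Fornax:10, Ursa:35, Sigma:30 → nearest is Fornax
1 of the 6 points has Fornax as nearest.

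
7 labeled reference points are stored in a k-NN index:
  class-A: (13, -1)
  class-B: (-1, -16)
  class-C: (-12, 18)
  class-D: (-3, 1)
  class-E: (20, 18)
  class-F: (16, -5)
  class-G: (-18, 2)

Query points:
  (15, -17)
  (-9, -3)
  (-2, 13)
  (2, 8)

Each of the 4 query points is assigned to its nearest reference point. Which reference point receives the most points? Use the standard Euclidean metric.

class-D

(15, -17) — d² to each: class-A:260, class-B:257, class-C:1954, class-D:648, class-E:1250, class-F:145, class-G:1450 → nearest is class-F
(-9, -3) — d² to each: class-A:488, class-B:233, class-C:450, class-D:52, class-E:1282, class-F:629, class-G:106 → nearest is class-D
(-2, 13) — d² to each: class-A:421, class-B:842, class-C:125, class-D:145, class-E:509, class-F:648, class-G:377 → nearest is class-C
(2, 8) — d² to each: class-A:202, class-B:585, class-C:296, class-D:74, class-E:424, class-F:365, class-G:436 → nearest is class-D
Tally — class-C:1, class-D:2, class-F:1. class-D captures the most (2).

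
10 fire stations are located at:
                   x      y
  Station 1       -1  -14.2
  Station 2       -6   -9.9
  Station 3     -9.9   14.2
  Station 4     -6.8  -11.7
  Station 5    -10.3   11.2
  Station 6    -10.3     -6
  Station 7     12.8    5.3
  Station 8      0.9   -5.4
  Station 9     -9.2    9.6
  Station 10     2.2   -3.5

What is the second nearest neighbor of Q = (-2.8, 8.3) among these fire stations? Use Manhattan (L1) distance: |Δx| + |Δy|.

d(Q, Station 1) = 1.8 + 22.5 = 24.3
d(Q, Station 2) = 3.2 + 18.2 = 21.4
d(Q, Station 3) = 7.1 + 5.9 = 13
d(Q, Station 4) = 4 + 20 = 24
d(Q, Station 5) = 7.5 + 2.9 = 10.4
d(Q, Station 6) = 7.5 + 14.3 = 21.8
d(Q, Station 7) = 15.6 + 3 = 18.6
d(Q, Station 8) = 3.7 + 13.7 = 17.4
d(Q, Station 9) = 6.4 + 1.3 = 7.7
d(Q, Station 10) = 5 + 11.8 = 16.8
Sorted ascending: Station 9, Station 5, Station 3, … — the second-nearest is Station 5.

Station 5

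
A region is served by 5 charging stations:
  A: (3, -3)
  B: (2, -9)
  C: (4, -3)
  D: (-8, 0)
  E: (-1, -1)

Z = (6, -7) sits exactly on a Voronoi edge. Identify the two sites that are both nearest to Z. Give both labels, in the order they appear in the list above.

Squared distances from Z to each site:
|ZA|² = (6−3)² + (-7−(-3))² = 9 + 16 = 25
|ZB|² = (6−2)² + (-7−(-9))² = 16 + 4 = 20
|ZC|² = (6−4)² + (-7−(-3))² = 4 + 16 = 20
|ZD|² = (6−(-8))² + (-7−0)² = 196 + 49 = 245
|ZE|² = (6−(-1))² + (-7−(-1))² = 49 + 36 = 85
Z is equidistant from B and C (both at squared distance 20), and every other site is strictly farther — so Z lies on the B–C Voronoi edge.

B and C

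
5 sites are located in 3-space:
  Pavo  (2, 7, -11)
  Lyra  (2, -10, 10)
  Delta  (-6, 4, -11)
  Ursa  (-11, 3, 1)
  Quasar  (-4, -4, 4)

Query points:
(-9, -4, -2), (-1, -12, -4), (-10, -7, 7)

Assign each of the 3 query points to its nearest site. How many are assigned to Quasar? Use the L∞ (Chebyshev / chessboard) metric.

(-9, -4, -2) — d to each: Pavo:11, Lyra:12, Delta:9, Ursa:7, Quasar:6 → nearest is Quasar
(-1, -12, -4) — d to each: Pavo:19, Lyra:14, Delta:16, Ursa:15, Quasar:8 → nearest is Quasar
(-10, -7, 7) — d to each: Pavo:18, Lyra:12, Delta:18, Ursa:10, Quasar:6 → nearest is Quasar
3 of the 3 points have Quasar as nearest.

3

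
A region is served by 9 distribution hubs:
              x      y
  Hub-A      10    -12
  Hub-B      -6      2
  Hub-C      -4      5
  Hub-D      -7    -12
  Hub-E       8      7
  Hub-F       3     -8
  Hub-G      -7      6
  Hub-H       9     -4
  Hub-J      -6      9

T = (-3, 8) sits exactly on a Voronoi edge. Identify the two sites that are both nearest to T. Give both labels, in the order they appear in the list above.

Squared distances from T to each site:
d²(T, Hub-A) = (-3−10)² + (8−(-12))² = 169 + 400 = 569
d²(T, Hub-B) = (-3−(-6))² + (8−2)² = 9 + 36 = 45
d²(T, Hub-C) = (-3−(-4))² + (8−5)² = 1 + 9 = 10
d²(T, Hub-D) = (-3−(-7))² + (8−(-12))² = 16 + 400 = 416
d²(T, Hub-E) = (-3−8)² + (8−7)² = 121 + 1 = 122
d²(T, Hub-F) = (-3−3)² + (8−(-8))² = 36 + 256 = 292
d²(T, Hub-G) = (-3−(-7))² + (8−6)² = 16 + 4 = 20
d²(T, Hub-H) = (-3−9)² + (8−(-4))² = 144 + 144 = 288
d²(T, Hub-J) = (-3−(-6))² + (8−9)² = 9 + 1 = 10
T is equidistant from Hub-C and Hub-J (both at squared distance 10), and every other site is strictly farther — so T lies on the Hub-C–Hub-J Voronoi edge.

Hub-C and Hub-J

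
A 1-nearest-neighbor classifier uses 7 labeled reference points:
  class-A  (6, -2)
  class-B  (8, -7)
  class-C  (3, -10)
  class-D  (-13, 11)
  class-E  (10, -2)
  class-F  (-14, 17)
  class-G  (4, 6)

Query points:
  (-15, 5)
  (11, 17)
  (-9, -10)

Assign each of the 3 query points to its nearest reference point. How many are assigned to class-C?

1

(-15, 5) — d² to each: class-A:490, class-B:673, class-C:549, class-D:40, class-E:674, class-F:145, class-G:362 → nearest is class-D
(11, 17) — d² to each: class-A:386, class-B:585, class-C:793, class-D:612, class-E:362, class-F:625, class-G:170 → nearest is class-G
(-9, -10) — d² to each: class-A:289, class-B:298, class-C:144, class-D:457, class-E:425, class-F:754, class-G:425 → nearest is class-C
1 of the 3 points has class-C as nearest.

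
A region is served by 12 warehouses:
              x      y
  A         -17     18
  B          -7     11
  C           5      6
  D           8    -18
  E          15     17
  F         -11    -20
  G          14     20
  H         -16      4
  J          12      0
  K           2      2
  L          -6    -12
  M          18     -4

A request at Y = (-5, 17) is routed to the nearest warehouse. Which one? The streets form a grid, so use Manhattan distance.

d(Y,A) = |-5−(-17)| + |17−18| = 12 + 1 = 13
d(Y,B) = |-5−(-7)| + |17−11| = 2 + 6 = 8
d(Y,C) = |-5−5| + |17−6| = 10 + 11 = 21
d(Y,D) = |-5−8| + |17−(-18)| = 13 + 35 = 48
d(Y,E) = |-5−15| + |17−17| = 20 + 0 = 20
d(Y,F) = |-5−(-11)| + |17−(-20)| = 6 + 37 = 43
d(Y,G) = |-5−14| + |17−20| = 19 + 3 = 22
d(Y,H) = |-5−(-16)| + |17−4| = 11 + 13 = 24
d(Y,J) = |-5−12| + |17−0| = 17 + 17 = 34
d(Y,K) = |-5−2| + |17−2| = 7 + 15 = 22
d(Y,L) = |-5−(-6)| + |17−(-12)| = 1 + 29 = 30
d(Y,M) = |-5−18| + |17−(-4)| = 23 + 21 = 44
Minimum is at B.

B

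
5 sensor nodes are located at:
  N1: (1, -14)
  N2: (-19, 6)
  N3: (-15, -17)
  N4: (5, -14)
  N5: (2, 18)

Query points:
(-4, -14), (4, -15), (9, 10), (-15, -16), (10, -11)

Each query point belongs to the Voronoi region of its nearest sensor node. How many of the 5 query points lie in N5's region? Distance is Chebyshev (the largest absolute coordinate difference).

1

(-4, -14) — d to each: N1:5, N2:20, N3:11, N4:9, N5:32 → nearest is N1
(4, -15) — d to each: N1:3, N2:23, N3:19, N4:1, N5:33 → nearest is N4
(9, 10) — d to each: N1:24, N2:28, N3:27, N4:24, N5:8 → nearest is N5
(-15, -16) — d to each: N1:16, N2:22, N3:1, N4:20, N5:34 → nearest is N3
(10, -11) — d to each: N1:9, N2:29, N3:25, N4:5, N5:29 → nearest is N4
1 of the 5 points has N5 as nearest.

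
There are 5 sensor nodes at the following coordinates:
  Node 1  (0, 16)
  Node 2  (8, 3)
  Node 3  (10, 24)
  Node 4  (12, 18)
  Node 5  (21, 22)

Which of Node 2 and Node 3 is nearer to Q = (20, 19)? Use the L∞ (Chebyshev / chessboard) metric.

d(Q, Node 2) = max(12, 16) = 16
d(Q, Node 3) = max(10, 5) = 10
16 > 10, so Node 3 is closer.

Node 3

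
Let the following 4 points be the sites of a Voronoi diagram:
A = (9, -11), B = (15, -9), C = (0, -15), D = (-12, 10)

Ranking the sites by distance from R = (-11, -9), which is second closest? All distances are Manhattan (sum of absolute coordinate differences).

d(R,A) = |-11−9| + |-9−(-11)| = 20 + 2 = 22
d(R,B) = |-11−15| + |-9−(-9)| = 26 + 0 = 26
d(R,C) = |-11−0| + |-9−(-15)| = 11 + 6 = 17
d(R,D) = |-11−(-12)| + |-9−10| = 1 + 19 = 20
Sorted ascending: C, D, A, … — the second-nearest is D.

D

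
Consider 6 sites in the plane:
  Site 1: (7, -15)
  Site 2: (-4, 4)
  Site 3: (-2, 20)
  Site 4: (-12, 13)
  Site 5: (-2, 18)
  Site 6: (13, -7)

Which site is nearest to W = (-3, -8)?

Compare squared distances (the ordering matches that of the actual distances):
d²(W, Site 1) = (-3−7)² + (-8−(-15))² = 100 + 49 = 149
d²(W, Site 2) = (-3−(-4))² + (-8−4)² = 1 + 144 = 145
d²(W, Site 3) = (-3−(-2))² + (-8−20)² = 1 + 784 = 785
d²(W, Site 4) = (-3−(-12))² + (-8−13)² = 81 + 441 = 522
d²(W, Site 5) = (-3−(-2))² + (-8−18)² = 1 + 676 = 677
d²(W, Site 6) = (-3−13)² + (-8−(-7))² = 256 + 1 = 257
The smallest is to Site 2, so W lies in the Voronoi region of Site 2.

Site 2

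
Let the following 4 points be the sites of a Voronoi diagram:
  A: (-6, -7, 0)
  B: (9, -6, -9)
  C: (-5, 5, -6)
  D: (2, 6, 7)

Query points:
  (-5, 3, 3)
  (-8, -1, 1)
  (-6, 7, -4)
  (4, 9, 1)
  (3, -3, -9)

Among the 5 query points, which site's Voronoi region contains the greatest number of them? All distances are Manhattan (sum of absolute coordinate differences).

(-5, 3, 3) — d to each: A:14, B:35, C:11, D:14 → nearest is C
(-8, -1, 1) — d to each: A:9, B:32, C:16, D:23 → nearest is A
(-6, 7, -4) — d to each: A:18, B:33, C:5, D:20 → nearest is C
(4, 9, 1) — d to each: A:27, B:30, C:20, D:11 → nearest is D
(3, -3, -9) — d to each: A:22, B:9, C:19, D:26 → nearest is B
Tally — A:1, B:1, C:2, D:1. C captures the most (2).

C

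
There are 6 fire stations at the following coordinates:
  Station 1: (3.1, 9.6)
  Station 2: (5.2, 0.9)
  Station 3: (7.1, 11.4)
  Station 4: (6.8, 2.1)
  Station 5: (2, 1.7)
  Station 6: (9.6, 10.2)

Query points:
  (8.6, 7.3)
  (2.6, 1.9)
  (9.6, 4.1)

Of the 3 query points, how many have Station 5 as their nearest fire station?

(8.6, 7.3) — d² to each: Station 1:35.54, Station 2:52.52, Station 3:19.06, Station 4:30.28, Station 5:74.92, Station 6:9.41 → nearest is Station 6
(2.6, 1.9) — d² to each: Station 1:59.54, Station 2:7.76, Station 3:110.5, Station 4:17.68, Station 5:0.4, Station 6:117.89 → nearest is Station 5
(9.6, 4.1) — d² to each: Station 1:72.5, Station 2:29.6, Station 3:59.54, Station 4:11.84, Station 5:63.52, Station 6:37.21 → nearest is Station 4
1 of the 3 points has Station 5 as nearest.

1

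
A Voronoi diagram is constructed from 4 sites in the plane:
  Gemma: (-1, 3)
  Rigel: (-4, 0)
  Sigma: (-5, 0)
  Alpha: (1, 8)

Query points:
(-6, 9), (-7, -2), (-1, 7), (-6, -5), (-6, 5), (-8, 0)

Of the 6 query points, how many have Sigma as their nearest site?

4

(-6, 9) — d² to each: Gemma:61, Rigel:85, Sigma:82, Alpha:50 → nearest is Alpha
(-7, -2) — d² to each: Gemma:61, Rigel:13, Sigma:8, Alpha:164 → nearest is Sigma
(-1, 7) — d² to each: Gemma:16, Rigel:58, Sigma:65, Alpha:5 → nearest is Alpha
(-6, -5) — d² to each: Gemma:89, Rigel:29, Sigma:26, Alpha:218 → nearest is Sigma
(-6, 5) — d² to each: Gemma:29, Rigel:29, Sigma:26, Alpha:58 → nearest is Sigma
(-8, 0) — d² to each: Gemma:58, Rigel:16, Sigma:9, Alpha:145 → nearest is Sigma
4 of the 6 points have Sigma as nearest.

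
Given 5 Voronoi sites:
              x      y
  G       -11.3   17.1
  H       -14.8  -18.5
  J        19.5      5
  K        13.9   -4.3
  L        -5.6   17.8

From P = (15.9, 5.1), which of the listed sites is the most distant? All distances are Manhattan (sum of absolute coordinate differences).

d(P,G) = 27.2 + 12 = 39.2
d(P,H) = 30.7 + 23.6 = 54.3
d(P,J) = 3.6 + 0.1 = 3.7
d(P,K) = 2 + 9.4 = 11.4
d(P,L) = 21.5 + 12.7 = 34.2
The largest is to H.

H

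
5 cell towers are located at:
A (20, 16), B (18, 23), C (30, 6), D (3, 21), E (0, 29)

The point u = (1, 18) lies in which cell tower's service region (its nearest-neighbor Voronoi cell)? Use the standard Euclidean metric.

Since √ is increasing, it suffices to compare squared distances:
|uA|² = 361 + 4 = 365
|uB|² = 289 + 25 = 314
|uC|² = 841 + 144 = 985
|uD|² = 4 + 9 = 13
|uE|² = 1 + 121 = 122
The smallest is to D, so u lies in the Voronoi region of D.

D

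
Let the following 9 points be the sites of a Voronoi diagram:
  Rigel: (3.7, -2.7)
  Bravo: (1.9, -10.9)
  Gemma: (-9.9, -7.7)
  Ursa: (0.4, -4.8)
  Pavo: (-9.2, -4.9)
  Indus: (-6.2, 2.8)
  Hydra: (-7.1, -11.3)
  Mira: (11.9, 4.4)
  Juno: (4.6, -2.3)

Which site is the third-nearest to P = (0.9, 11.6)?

Juno

Since √ is increasing, it suffices to compare squared distances:
d²(P, Rigel) = 7.84 + 204.49 = 212.33
d²(P, Bravo) = 1 + 506.25 = 507.25
d²(P, Gemma) = 116.64 + 372.49 = 489.13
d²(P, Ursa) = 0.25 + 268.96 = 269.21
d²(P, Pavo) = 102.01 + 272.25 = 374.26
d²(P, Indus) = 50.41 + 77.44 = 127.85
d²(P, Hydra) = 64 + 524.41 = 588.41
d²(P, Mira) = 121 + 51.84 = 172.84
d²(P, Juno) = 13.69 + 193.21 = 206.9
Sorted ascending: Indus, Mira, Juno, Rigel, … — the third-nearest is Juno.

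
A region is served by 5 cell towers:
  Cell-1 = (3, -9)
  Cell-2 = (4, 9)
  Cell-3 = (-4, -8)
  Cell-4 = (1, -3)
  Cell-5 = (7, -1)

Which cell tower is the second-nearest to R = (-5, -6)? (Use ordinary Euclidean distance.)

Since √ is increasing, it suffices to compare squared distances:
d²(R, Cell-1) = (-5−3)² + (-6−(-9))² = 64 + 9 = 73
d²(R, Cell-2) = (-5−4)² + (-6−9)² = 81 + 225 = 306
d²(R, Cell-3) = (-5−(-4))² + (-6−(-8))² = 1 + 4 = 5
d²(R, Cell-4) = (-5−1)² + (-6−(-3))² = 36 + 9 = 45
d²(R, Cell-5) = (-5−7)² + (-6−(-1))² = 144 + 25 = 169
Sorted ascending: Cell-3, Cell-4, Cell-1, … — the second-nearest is Cell-4.

Cell-4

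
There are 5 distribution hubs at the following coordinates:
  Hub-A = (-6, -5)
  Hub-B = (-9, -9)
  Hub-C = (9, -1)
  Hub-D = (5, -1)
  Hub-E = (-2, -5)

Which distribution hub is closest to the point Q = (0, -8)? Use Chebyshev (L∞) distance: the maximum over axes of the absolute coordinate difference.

Hub-E

d(Q, Hub-A) = max(6, 3) = 6
d(Q, Hub-B) = max(9, 1) = 9
d(Q, Hub-C) = max(9, 7) = 9
d(Q, Hub-D) = max(5, 7) = 7
d(Q, Hub-E) = max(2, 3) = 3
The smallest is to Hub-E, so Q lies in the Voronoi region of Hub-E.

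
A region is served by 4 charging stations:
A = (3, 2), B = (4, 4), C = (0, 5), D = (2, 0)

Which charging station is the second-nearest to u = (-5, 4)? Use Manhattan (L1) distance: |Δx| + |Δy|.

d(u,A) = |-5−3| + |4−2| = 8 + 2 = 10
d(u,B) = |-5−4| + |4−4| = 9 + 0 = 9
d(u,C) = |-5−0| + |4−5| = 5 + 1 = 6
d(u,D) = |-5−2| + |4−0| = 7 + 4 = 11
Sorted ascending: C, B, A, … — the second-nearest is B.

B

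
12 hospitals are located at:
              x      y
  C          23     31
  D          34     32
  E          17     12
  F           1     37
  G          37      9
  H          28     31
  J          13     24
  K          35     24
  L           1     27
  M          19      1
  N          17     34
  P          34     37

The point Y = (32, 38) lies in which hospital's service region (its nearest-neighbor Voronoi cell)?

P

Since √ is increasing, it suffices to compare squared distances:
|YC|² = 81 + 49 = 130
|YD|² = 4 + 36 = 40
|YE|² = 225 + 676 = 901
|YF|² = 961 + 1 = 962
|YG|² = 25 + 841 = 866
|YH|² = 16 + 49 = 65
|YJ|² = 361 + 196 = 557
|YK|² = 9 + 196 = 205
|YL|² = 961 + 121 = 1082
|YM|² = 169 + 1369 = 1538
|YN|² = 225 + 16 = 241
|YP|² = 4 + 1 = 5
P is nearest.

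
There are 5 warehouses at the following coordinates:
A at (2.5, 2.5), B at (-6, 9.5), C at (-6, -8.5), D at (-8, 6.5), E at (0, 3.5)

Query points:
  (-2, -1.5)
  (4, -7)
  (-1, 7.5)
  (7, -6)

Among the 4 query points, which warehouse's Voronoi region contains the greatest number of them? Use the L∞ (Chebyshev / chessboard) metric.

A

(-2, -1.5) — d to each: A:4.5, B:11, C:7, D:8, E:5 → nearest is A
(4, -7) — d to each: A:9.5, B:16.5, C:10, D:13.5, E:10.5 → nearest is A
(-1, 7.5) — d to each: A:5, B:5, C:16, D:7, E:4 → nearest is E
(7, -6) — d to each: A:8.5, B:15.5, C:13, D:15, E:9.5 → nearest is A
Tally — A:3, E:1. A captures the most (3).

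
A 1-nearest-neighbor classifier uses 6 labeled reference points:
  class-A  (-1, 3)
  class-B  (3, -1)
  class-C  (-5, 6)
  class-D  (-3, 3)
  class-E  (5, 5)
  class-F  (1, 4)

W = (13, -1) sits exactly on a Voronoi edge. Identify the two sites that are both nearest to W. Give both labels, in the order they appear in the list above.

class-B and class-E

Squared distances from W to each site:
d²(W, class-A) = (13−(-1))² + (-1−3)² = 196 + 16 = 212
d²(W, class-B) = (13−3)² + (-1−(-1))² = 100 + 0 = 100
d²(W, class-C) = (13−(-5))² + (-1−6)² = 324 + 49 = 373
d²(W, class-D) = (13−(-3))² + (-1−3)² = 256 + 16 = 272
d²(W, class-E) = (13−5)² + (-1−5)² = 64 + 36 = 100
d²(W, class-F) = (13−1)² + (-1−4)² = 144 + 25 = 169
W is equidistant from class-B and class-E (both at squared distance 100), and every other site is strictly farther — so W lies on the class-B–class-E Voronoi edge.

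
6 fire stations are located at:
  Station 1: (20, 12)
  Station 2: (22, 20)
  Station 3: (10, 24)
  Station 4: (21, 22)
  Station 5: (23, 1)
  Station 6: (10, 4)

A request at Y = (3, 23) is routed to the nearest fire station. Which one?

Since √ is increasing, it suffices to compare squared distances:
d²(Y, Station 1) = (3−20)² + (23−12)² = 289 + 121 = 410
d²(Y, Station 2) = (3−22)² + (23−20)² = 361 + 9 = 370
d²(Y, Station 3) = (3−10)² + (23−24)² = 49 + 1 = 50
d²(Y, Station 4) = (3−21)² + (23−22)² = 324 + 1 = 325
d²(Y, Station 5) = (3−23)² + (23−1)² = 400 + 484 = 884
d²(Y, Station 6) = (3−10)² + (23−4)² = 49 + 361 = 410
Station 3 is nearest.

Station 3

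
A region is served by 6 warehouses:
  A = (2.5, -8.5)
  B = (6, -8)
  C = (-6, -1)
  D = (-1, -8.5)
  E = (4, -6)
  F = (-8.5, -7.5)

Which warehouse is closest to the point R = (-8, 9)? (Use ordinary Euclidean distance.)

C

Since √ is increasing, it suffices to compare squared distances:
|RA|² = (-8−2.5)² + (9−(-8.5))² = 110.25 + 306.25 = 416.5
|RB|² = (-8−6)² + (9−(-8))² = 196 + 289 = 485
|RC|² = (-8−(-6))² + (9−(-1))² = 4 + 100 = 104
|RD|² = (-8−(-1))² + (9−(-8.5))² = 49 + 306.25 = 355.25
|RE|² = (-8−4)² + (9−(-6))² = 144 + 225 = 369
|RF|² = (-8−(-8.5))² + (9−(-7.5))² = 0.25 + 272.25 = 272.5
The smallest is to C, so R lies in the Voronoi region of C.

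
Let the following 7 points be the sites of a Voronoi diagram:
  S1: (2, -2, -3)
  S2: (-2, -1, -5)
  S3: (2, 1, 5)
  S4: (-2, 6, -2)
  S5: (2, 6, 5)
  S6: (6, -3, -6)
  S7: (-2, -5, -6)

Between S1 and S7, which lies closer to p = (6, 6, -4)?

Compare squared distances:
|pS1|² = (6−2)² + (6−(-2))² + (-4−(-3))² = 16 + 64 + 1 = 81
|pS7|² = (6−(-2))² + (6−(-5))² + (-4−(-6))² = 64 + 121 + 4 = 189
81 < 189, so S1 is closer.

S1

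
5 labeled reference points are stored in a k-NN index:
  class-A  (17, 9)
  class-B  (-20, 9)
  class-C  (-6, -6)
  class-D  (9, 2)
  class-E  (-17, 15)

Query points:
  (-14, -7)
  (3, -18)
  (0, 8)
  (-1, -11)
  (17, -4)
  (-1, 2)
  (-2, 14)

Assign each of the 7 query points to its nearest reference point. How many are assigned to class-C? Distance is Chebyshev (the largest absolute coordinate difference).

(-14, -7) — d to each: class-A:31, class-B:16, class-C:8, class-D:23, class-E:22 → nearest is class-C
(3, -18) — d to each: class-A:27, class-B:27, class-C:12, class-D:20, class-E:33 → nearest is class-C
(0, 8) — d to each: class-A:17, class-B:20, class-C:14, class-D:9, class-E:17 → nearest is class-D
(-1, -11) — d to each: class-A:20, class-B:20, class-C:5, class-D:13, class-E:26 → nearest is class-C
(17, -4) — d to each: class-A:13, class-B:37, class-C:23, class-D:8, class-E:34 → nearest is class-D
(-1, 2) — d to each: class-A:18, class-B:19, class-C:8, class-D:10, class-E:16 → nearest is class-C
(-2, 14) — d to each: class-A:19, class-B:18, class-C:20, class-D:12, class-E:15 → nearest is class-D
4 of the 7 points have class-C as nearest.

4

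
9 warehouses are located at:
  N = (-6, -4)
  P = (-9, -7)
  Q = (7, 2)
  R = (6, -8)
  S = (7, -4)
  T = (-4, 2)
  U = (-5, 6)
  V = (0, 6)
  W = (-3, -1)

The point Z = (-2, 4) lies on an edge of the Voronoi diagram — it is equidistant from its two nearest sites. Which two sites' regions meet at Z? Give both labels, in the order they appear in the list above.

T and V

Squared distances from Z to each site:
|ZN|² = (-2−(-6))² + (4−(-4))² = 16 + 64 = 80
|ZP|² = (-2−(-9))² + (4−(-7))² = 49 + 121 = 170
|ZQ|² = (-2−7)² + (4−2)² = 81 + 4 = 85
|ZR|² = (-2−6)² + (4−(-8))² = 64 + 144 = 208
|ZS|² = (-2−7)² + (4−(-4))² = 81 + 64 = 145
|ZT|² = (-2−(-4))² + (4−2)² = 4 + 4 = 8
|ZU|² = (-2−(-5))² + (4−6)² = 9 + 4 = 13
|ZV|² = (-2−0)² + (4−6)² = 4 + 4 = 8
|ZW|² = (-2−(-3))² + (4−(-1))² = 1 + 25 = 26
Z is equidistant from T and V (both at squared distance 8), and every other site is strictly farther — so Z lies on the T–V Voronoi edge.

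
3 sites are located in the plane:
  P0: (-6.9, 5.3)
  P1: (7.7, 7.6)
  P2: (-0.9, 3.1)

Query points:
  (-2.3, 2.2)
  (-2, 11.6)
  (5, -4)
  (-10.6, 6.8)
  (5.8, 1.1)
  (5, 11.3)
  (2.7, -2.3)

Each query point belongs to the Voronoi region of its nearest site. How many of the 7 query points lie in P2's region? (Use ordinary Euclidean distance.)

3

(-2.3, 2.2) — d² to each: P0:30.77, P1:129.16, P2:2.77 → nearest is P2
(-2, 11.6) — d² to each: P0:63.7, P1:110.09, P2:73.46 → nearest is P0
(5, -4) — d² to each: P0:228.1, P1:141.85, P2:85.22 → nearest is P2
(-10.6, 6.8) — d² to each: P0:15.94, P1:335.53, P2:107.78 → nearest is P0
(5.8, 1.1) — d² to each: P0:178.93, P1:45.86, P2:48.89 → nearest is P1
(5, 11.3) — d² to each: P0:177.61, P1:20.98, P2:102.05 → nearest is P1
(2.7, -2.3) — d² to each: P0:149.92, P1:123.01, P2:42.12 → nearest is P2
3 of the 7 points have P2 as nearest.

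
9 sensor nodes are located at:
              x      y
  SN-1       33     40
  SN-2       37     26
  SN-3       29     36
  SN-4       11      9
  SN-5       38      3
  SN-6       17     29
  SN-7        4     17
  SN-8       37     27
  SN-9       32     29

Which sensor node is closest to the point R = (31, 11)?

SN-5

Squared Euclidean distances:
d²(R, SN-1) = 4 + 841 = 845
d²(R, SN-2) = 36 + 225 = 261
d²(R, SN-3) = 4 + 625 = 629
d²(R, SN-4) = 400 + 4 = 404
d²(R, SN-5) = 49 + 64 = 113
d²(R, SN-6) = 196 + 324 = 520
d²(R, SN-7) = 729 + 36 = 765
d²(R, SN-8) = 36 + 256 = 292
d²(R, SN-9) = 1 + 324 = 325
Minimum is at SN-5.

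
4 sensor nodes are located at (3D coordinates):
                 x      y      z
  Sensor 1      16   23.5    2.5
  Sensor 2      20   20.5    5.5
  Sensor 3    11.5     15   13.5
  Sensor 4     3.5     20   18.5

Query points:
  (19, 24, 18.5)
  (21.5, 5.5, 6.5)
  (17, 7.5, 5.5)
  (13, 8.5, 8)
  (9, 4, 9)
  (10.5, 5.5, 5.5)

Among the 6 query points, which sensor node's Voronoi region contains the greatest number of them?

(19, 24, 18.5) — d² to each: Sensor 1:265.25, Sensor 2:182.25, Sensor 3:162.25, Sensor 4:256.25 → nearest is Sensor 3
(21.5, 5.5, 6.5) — d² to each: Sensor 1:370.25, Sensor 2:228.25, Sensor 3:239.25, Sensor 4:678.25 → nearest is Sensor 2
(17, 7.5, 5.5) — d² to each: Sensor 1:266, Sensor 2:178, Sensor 3:150.5, Sensor 4:507.5 → nearest is Sensor 3
(13, 8.5, 8) — d² to each: Sensor 1:264.25, Sensor 2:199.25, Sensor 3:74.75, Sensor 4:332.75 → nearest is Sensor 3
(9, 4, 9) — d² to each: Sensor 1:471.5, Sensor 2:405.5, Sensor 3:147.5, Sensor 4:376.5 → nearest is Sensor 3
(10.5, 5.5, 5.5) — d² to each: Sensor 1:363.25, Sensor 2:315.25, Sensor 3:155.25, Sensor 4:428.25 → nearest is Sensor 3
Tally — Sensor 2:1, Sensor 3:5. Sensor 3 captures the most (5).

Sensor 3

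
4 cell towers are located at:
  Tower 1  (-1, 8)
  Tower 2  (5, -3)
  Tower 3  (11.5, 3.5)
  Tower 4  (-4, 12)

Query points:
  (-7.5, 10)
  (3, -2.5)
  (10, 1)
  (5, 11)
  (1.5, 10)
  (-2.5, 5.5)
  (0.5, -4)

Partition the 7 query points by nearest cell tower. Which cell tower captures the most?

Tower 1

(-7.5, 10) — d² to each: Tower 1:46.25, Tower 2:325.25, Tower 3:403.25, Tower 4:16.25 → nearest is Tower 4
(3, -2.5) — d² to each: Tower 1:126.25, Tower 2:4.25, Tower 3:108.25, Tower 4:259.25 → nearest is Tower 2
(10, 1) — d² to each: Tower 1:170, Tower 2:41, Tower 3:8.5, Tower 4:317 → nearest is Tower 3
(5, 11) — d² to each: Tower 1:45, Tower 2:196, Tower 3:98.5, Tower 4:82 → nearest is Tower 1
(1.5, 10) — d² to each: Tower 1:10.25, Tower 2:181.25, Tower 3:142.25, Tower 4:34.25 → nearest is Tower 1
(-2.5, 5.5) — d² to each: Tower 1:8.5, Tower 2:128.5, Tower 3:200, Tower 4:44.5 → nearest is Tower 1
(0.5, -4) — d² to each: Tower 1:146.25, Tower 2:21.25, Tower 3:177.25, Tower 4:276.25 → nearest is Tower 2
Tally — Tower 1:3, Tower 2:2, Tower 3:1, Tower 4:1. Tower 1 captures the most (3).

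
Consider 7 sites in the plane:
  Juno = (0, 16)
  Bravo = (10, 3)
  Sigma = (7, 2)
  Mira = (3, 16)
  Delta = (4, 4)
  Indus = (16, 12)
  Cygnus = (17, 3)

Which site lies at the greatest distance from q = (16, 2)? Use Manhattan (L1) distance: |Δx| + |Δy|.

d(q, Juno) = |16−0| + |2−16| = 16 + 14 = 30
d(q, Bravo) = |16−10| + |2−3| = 6 + 1 = 7
d(q, Sigma) = |16−7| + |2−2| = 9 + 0 = 9
d(q, Mira) = |16−3| + |2−16| = 13 + 14 = 27
d(q, Delta) = |16−4| + |2−4| = 12 + 2 = 14
d(q, Indus) = |16−16| + |2−12| = 0 + 10 = 10
d(q, Cygnus) = |16−17| + |2−3| = 1 + 1 = 2
The largest is to Juno.

Juno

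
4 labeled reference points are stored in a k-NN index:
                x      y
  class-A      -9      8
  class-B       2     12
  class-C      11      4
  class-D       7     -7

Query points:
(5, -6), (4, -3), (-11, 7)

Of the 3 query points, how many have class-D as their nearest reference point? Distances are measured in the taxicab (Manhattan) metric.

2

(5, -6) — d to each: class-A:28, class-B:21, class-C:16, class-D:3 → nearest is class-D
(4, -3) — d to each: class-A:24, class-B:17, class-C:14, class-D:7 → nearest is class-D
(-11, 7) — d to each: class-A:3, class-B:18, class-C:25, class-D:32 → nearest is class-A
2 of the 3 points have class-D as nearest.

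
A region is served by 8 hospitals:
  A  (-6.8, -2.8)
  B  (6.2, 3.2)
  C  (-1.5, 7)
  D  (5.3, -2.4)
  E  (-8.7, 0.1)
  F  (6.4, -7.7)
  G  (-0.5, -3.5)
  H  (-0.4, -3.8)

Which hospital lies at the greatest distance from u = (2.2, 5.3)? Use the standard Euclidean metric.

Since √ is increasing, it suffices to compare squared distances:
|uA|² = 81 + 65.61 = 146.61
|uB|² = 16 + 4.41 = 20.41
|uC|² = 13.69 + 2.89 = 16.58
|uD|² = 9.61 + 59.29 = 68.9
|uE|² = 118.81 + 27.04 = 145.85
|uF|² = 17.64 + 169 = 186.64
|uG|² = 7.29 + 77.44 = 84.73
|uH|² = 6.76 + 82.81 = 89.57
The largest is to F.

F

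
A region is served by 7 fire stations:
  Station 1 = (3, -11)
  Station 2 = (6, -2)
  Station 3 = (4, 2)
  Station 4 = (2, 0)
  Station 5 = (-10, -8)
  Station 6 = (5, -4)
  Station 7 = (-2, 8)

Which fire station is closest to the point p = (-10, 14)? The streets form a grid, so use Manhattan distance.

Station 7

d(p, Station 1) = |-10−3| + |14−(-11)| = 13 + 25 = 38
d(p, Station 2) = |-10−6| + |14−(-2)| = 16 + 16 = 32
d(p, Station 3) = |-10−4| + |14−2| = 14 + 12 = 26
d(p, Station 4) = |-10−2| + |14−0| = 12 + 14 = 26
d(p, Station 5) = |-10−(-10)| + |14−(-8)| = 0 + 22 = 22
d(p, Station 6) = |-10−5| + |14−(-4)| = 15 + 18 = 33
d(p, Station 7) = |-10−(-2)| + |14−8| = 8 + 6 = 14
Minimum is at Station 7.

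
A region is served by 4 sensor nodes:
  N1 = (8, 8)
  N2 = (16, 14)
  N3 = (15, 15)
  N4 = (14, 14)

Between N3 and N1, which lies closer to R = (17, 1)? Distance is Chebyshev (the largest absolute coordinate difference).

d(R,N3) = max(2, 14) = 14
d(R,N1) = max(9, 7) = 9
14 > 9, so N1 is closer.

N1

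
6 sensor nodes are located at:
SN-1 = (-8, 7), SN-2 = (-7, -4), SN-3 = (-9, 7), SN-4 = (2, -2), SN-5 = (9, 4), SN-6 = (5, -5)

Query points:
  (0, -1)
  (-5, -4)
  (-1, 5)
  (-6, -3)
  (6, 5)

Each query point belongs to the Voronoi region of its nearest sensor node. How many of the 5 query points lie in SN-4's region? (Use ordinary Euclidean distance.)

(0, -1) — d² to each: SN-1:128, SN-2:58, SN-3:145, SN-4:5, SN-5:106, SN-6:41 → nearest is SN-4
(-5, -4) — d² to each: SN-1:130, SN-2:4, SN-3:137, SN-4:53, SN-5:260, SN-6:101 → nearest is SN-2
(-1, 5) — d² to each: SN-1:53, SN-2:117, SN-3:68, SN-4:58, SN-5:101, SN-6:136 → nearest is SN-1
(-6, -3) — d² to each: SN-1:104, SN-2:2, SN-3:109, SN-4:65, SN-5:274, SN-6:125 → nearest is SN-2
(6, 5) — d² to each: SN-1:200, SN-2:250, SN-3:229, SN-4:65, SN-5:10, SN-6:101 → nearest is SN-5
1 of the 5 points has SN-4 as nearest.

1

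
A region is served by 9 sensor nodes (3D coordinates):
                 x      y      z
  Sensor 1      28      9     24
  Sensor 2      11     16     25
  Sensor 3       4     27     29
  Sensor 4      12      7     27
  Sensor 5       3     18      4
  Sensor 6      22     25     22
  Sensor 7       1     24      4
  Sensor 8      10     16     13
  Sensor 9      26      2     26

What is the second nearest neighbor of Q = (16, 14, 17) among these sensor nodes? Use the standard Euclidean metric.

Since √ is increasing, it suffices to compare squared distances:
d²(Q, Sensor 1) = 144 + 25 + 49 = 218
d²(Q, Sensor 2) = 25 + 4 + 64 = 93
d²(Q, Sensor 3) = 144 + 169 + 144 = 457
d²(Q, Sensor 4) = 16 + 49 + 100 = 165
d²(Q, Sensor 5) = 169 + 16 + 169 = 354
d²(Q, Sensor 6) = 36 + 121 + 25 = 182
d²(Q, Sensor 7) = 225 + 100 + 169 = 494
d²(Q, Sensor 8) = 36 + 4 + 16 = 56
d²(Q, Sensor 9) = 100 + 144 + 81 = 325
Sorted ascending: Sensor 8, Sensor 2, Sensor 4, … — the second-nearest is Sensor 2.

Sensor 2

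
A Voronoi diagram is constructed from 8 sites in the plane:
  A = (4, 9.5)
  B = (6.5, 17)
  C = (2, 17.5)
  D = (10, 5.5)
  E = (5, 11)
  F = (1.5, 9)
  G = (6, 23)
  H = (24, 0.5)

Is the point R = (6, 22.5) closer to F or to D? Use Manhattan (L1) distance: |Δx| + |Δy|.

d(R,F) = |6−1.5| + |22.5−9| = 4.5 + 13.5 = 18
d(R,D) = |6−10| + |22.5−5.5| = 4 + 17 = 21
18 < 21, so F is closer.

F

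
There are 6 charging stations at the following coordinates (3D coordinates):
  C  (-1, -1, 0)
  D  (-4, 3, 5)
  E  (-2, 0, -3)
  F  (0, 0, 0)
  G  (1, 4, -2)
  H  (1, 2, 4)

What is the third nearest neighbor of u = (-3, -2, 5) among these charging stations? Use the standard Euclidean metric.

H

Squared Euclidean distances:
|uC|² = 4 + 1 + 25 = 30
|uD|² = 1 + 25 + 0 = 26
|uE|² = 1 + 4 + 64 = 69
|uF|² = 9 + 4 + 25 = 38
|uG|² = 16 + 36 + 49 = 101
|uH|² = 16 + 16 + 1 = 33
Sorted ascending: D, C, H, F, … — the third-nearest is H.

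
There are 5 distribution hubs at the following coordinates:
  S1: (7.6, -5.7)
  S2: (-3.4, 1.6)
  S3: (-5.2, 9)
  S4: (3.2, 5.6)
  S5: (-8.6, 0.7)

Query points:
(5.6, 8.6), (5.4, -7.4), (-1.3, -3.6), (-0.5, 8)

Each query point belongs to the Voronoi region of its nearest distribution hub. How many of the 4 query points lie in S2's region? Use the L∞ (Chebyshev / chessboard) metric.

1

(5.6, 8.6) — d to each: S1:14.3, S2:9, S3:10.8, S4:3, S5:14.2 → nearest is S4
(5.4, -7.4) — d to each: S1:2.2, S2:9, S3:16.4, S4:13, S5:14 → nearest is S1
(-1.3, -3.6) — d to each: S1:8.9, S2:5.2, S3:12.6, S4:9.2, S5:7.3 → nearest is S2
(-0.5, 8) — d to each: S1:13.7, S2:6.4, S3:4.7, S4:3.7, S5:8.1 → nearest is S4
1 of the 4 points has S2 as nearest.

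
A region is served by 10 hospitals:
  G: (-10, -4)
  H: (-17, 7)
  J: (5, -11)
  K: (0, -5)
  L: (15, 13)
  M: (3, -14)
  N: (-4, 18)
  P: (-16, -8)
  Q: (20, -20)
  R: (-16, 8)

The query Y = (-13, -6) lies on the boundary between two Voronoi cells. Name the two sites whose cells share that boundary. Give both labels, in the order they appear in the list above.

Squared distances from Y to each site:
|YG|² = (-13−(-10))² + (-6−(-4))² = 9 + 4 = 13
|YH|² = (-13−(-17))² + (-6−7)² = 16 + 169 = 185
|YJ|² = (-13−5)² + (-6−(-11))² = 324 + 25 = 349
|YK|² = (-13−0)² + (-6−(-5))² = 169 + 1 = 170
|YL|² = (-13−15)² + (-6−13)² = 784 + 361 = 1145
|YM|² = (-13−3)² + (-6−(-14))² = 256 + 64 = 320
|YN|² = (-13−(-4))² + (-6−18)² = 81 + 576 = 657
|YP|² = (-13−(-16))² + (-6−(-8))² = 9 + 4 = 13
|YQ|² = (-13−20)² + (-6−(-20))² = 1089 + 196 = 1285
|YR|² = (-13−(-16))² + (-6−8)² = 9 + 196 = 205
Y is equidistant from G and P (both at squared distance 13), and every other site is strictly farther — so Y lies on the G–P Voronoi edge.

G and P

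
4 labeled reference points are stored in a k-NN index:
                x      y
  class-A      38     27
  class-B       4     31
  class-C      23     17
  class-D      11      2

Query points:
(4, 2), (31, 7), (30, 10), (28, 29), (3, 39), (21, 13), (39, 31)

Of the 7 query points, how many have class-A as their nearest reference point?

2

(4, 2) — d² to each: class-A:1781, class-B:841, class-C:586, class-D:49 → nearest is class-D
(31, 7) — d² to each: class-A:449, class-B:1305, class-C:164, class-D:425 → nearest is class-C
(30, 10) — d² to each: class-A:353, class-B:1117, class-C:98, class-D:425 → nearest is class-C
(28, 29) — d² to each: class-A:104, class-B:580, class-C:169, class-D:1018 → nearest is class-A
(3, 39) — d² to each: class-A:1369, class-B:65, class-C:884, class-D:1433 → nearest is class-B
(21, 13) — d² to each: class-A:485, class-B:613, class-C:20, class-D:221 → nearest is class-C
(39, 31) — d² to each: class-A:17, class-B:1225, class-C:452, class-D:1625 → nearest is class-A
2 of the 7 points have class-A as nearest.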